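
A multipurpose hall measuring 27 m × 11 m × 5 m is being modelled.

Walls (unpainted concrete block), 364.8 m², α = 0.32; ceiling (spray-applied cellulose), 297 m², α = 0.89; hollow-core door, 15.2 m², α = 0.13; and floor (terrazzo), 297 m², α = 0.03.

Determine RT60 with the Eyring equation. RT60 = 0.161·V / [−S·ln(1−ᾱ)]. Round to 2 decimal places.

Total surface area S = 364.8 + 297 + 15.2 + 297 = 974.0 m².
Σ(Sᵢαᵢ) = 364.8×0.32 + 297×0.89 + 15.2×0.13 + 297×0.03 = 391.952.
ᾱ = 391.952 / 974.0 = 0.4024.
−S·ln(1−ᾱ) = −974.0 × ln(1 − 0.4024) = 501.448.
V = 27 × 11 × 5 = 1485 m³.
T = 0.161·V/[−S·ln(1−ᾱ)] = 0.161·1485/501.448 = 0.48 s.

0.48 sec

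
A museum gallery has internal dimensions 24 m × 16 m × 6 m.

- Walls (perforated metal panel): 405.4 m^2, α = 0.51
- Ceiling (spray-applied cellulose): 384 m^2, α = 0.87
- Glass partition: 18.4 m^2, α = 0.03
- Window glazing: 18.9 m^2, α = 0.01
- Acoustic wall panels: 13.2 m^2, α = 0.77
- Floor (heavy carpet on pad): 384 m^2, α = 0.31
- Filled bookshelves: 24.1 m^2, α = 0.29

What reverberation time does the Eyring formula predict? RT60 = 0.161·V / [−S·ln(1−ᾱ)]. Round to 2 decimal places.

Total surface area S = 405.4 + 384 + 18.4 + 18.9 + 13.2 + 384 + 24.1 = 1248.0 m^2.
Absorption A = 405.4·0.51 + 384·0.87 + 18.4·0.03 + 18.9·0.01 + 13.2·0.77 + 384·0.31 + 24.1·0.29 = 677.768 sabins.
ᾱ = 677.768 / 1248.0 = 0.5431.
Eyring denominator: −S ln(1−ᾱ) = 977.547.
V = 24 × 16 × 6 = 2304 m³.
RT60 = 0.161 × 2304 / 977.547 = 0.38 s.

0.38 seconds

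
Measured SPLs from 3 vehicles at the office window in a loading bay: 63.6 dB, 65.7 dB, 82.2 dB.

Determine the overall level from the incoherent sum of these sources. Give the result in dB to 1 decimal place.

Σ 10^(Lᵢ/10) = 1.72e+08.
Combined level = 10 log₁₀(1.72e+08) = 82.4 dB.

82.4 dB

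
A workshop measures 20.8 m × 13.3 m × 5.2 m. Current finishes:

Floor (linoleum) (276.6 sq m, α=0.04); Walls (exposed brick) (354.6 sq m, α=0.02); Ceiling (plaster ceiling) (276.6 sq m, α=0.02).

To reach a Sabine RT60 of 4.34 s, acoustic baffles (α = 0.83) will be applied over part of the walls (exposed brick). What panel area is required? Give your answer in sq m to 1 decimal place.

36.6

Equivalent absorption area: A₁ = 276.6×0.04 + 354.6×0.02 + 276.6×0.02 = 23.688 sq m.
V = 1438.528 m³. Target absorption A₂ = 0.161 × 1438.528 / 4.34 = 53.365 sabins.
ΔA needed = 53.365 − 23.688 = 29.677 sabins.
Net gain per sq m: Δα = 0.83 − 0.02 = 0.81.
Area = ΔA/Δα = 29.677/0.81 = 36.6 sq m.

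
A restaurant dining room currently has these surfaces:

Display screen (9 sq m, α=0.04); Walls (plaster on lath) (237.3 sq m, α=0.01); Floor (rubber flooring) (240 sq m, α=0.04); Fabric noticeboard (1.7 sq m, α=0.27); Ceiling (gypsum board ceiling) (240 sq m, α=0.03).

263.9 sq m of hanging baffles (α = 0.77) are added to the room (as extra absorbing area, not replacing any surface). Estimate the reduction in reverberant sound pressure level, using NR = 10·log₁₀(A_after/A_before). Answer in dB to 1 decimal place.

Summing Sᵢαᵢ: 0.360 + 2.373 + 9.600 + 0.459 + 7.200 → A_before = 19.992 sabins.
Treatment contributes 263.9·0.77 = 203.203 sabins.
A_after = 19.992 + 203.203 = 223.195 sabins.
Reduction = 10 log₁₀(A_after/A_before) = 10 log₁₀(11.1642) = 10.5 dB.

10.5 dB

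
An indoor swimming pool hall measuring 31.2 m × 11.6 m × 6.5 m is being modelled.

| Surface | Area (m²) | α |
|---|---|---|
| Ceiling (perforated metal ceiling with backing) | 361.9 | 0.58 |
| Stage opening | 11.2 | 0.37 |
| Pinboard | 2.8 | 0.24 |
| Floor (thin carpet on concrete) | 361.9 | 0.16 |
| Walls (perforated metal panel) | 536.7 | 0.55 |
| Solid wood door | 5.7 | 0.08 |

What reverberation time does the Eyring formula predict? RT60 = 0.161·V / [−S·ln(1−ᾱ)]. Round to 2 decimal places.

S = Σ Sᵢ = 1280.2 m².
Absorption A = 361.9·0.58 + 11.2·0.37 + 2.8·0.24 + 361.9·0.16 + 536.7·0.55 + 5.7·0.08 = 568.263 sabins.
ᾱ = 568.263 / 1280.2 = 0.4439.
−S·ln(1−ᾱ) = −1280.2 × ln(1 − 0.4439) = 751.231.
V = 31.2 × 11.6 × 6.5 = 2352.48 m³.
RT60 = 0.161 × 2352.48 / 751.231 = 0.50 s.

0.50 sec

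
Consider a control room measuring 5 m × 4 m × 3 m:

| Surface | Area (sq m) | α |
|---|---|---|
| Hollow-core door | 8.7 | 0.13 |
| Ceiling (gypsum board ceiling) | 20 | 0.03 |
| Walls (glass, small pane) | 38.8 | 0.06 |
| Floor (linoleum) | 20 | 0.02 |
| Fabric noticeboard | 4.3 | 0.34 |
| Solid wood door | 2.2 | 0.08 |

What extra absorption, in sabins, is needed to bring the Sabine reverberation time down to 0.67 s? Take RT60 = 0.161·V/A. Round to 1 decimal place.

8.3 sabins

Summing Sᵢαᵢ: 1.131 + 0.600 + 2.328 + 0.400 + 1.462 + 0.176 → A₁ = 6.097 sabins.
For T = 0.67 s, need A₂ = 0.161·V/T = 0.161·60/0.67 = 14.418 sabins.
Additional absorption ΔA = 14.418 − 6.097 = 8.3 sabins.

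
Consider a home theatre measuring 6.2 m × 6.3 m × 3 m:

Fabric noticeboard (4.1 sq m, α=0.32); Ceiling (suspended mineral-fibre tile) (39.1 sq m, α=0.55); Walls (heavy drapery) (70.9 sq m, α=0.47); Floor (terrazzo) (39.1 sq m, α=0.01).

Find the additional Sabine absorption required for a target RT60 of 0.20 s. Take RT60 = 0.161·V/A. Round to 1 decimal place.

A₁ = Σ Sᵢαᵢ = 4.1·0.32 + 39.1·0.55 + 70.9·0.47 + 39.1·0.01 = 56.531 sabins.
V = 117.18 m³. Required absorption A₂ = 0.161 × 117.18 / 0.20 = 94.330 sabins.
Shortfall: 94.330 − 56.531 = 37.8 sabins.

37.8 sabins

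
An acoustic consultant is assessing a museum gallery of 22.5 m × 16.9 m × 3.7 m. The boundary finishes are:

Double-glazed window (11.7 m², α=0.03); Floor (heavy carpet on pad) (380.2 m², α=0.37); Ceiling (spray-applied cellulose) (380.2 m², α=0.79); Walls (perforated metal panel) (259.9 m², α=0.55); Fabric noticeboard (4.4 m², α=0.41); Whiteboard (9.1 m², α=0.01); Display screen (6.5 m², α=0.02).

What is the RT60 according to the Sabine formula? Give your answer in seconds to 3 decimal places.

0.386 seconds

Summing Sᵢαᵢ: 0.351 + 140.674 + 300.358 + 142.945 + 1.804 + 0.091 + 0.130 → A = 586.353 sabins.
Room volume: 1406.925 m³.
RT60 = 0.161 · V / A = 0.161 × 1406.925 / 586.353 = 0.386 s.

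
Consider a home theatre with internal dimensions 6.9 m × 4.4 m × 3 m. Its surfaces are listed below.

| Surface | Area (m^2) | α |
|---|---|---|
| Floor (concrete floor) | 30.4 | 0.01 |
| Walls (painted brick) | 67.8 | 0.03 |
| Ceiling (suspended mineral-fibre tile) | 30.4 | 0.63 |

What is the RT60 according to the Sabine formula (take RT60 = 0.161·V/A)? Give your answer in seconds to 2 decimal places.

Summing Sᵢαᵢ: 0.304 + 2.034 + 19.152 → A = 21.490 sabins.
Room volume: 91.08 m³.
T = 0.161 V/A = 0.161·91.08/21.490 = 0.68 s.

0.68 s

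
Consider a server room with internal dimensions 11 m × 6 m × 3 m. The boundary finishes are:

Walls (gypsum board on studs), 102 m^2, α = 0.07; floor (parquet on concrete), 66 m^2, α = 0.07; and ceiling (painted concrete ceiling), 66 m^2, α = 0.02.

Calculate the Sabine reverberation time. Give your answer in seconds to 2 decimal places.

2.44 sec

Summing Sᵢαᵢ: 7.140 + 4.620 + 1.320 → A = 13.080 sabins.
Room volume: 198 m³.
RT60 = 0.161 · V / A = 0.161 × 198 / 13.080 = 2.44 s.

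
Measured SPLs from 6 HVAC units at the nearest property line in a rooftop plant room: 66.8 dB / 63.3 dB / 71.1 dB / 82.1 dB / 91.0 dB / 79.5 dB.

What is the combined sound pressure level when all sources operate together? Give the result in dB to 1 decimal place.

Converting to relative power and adding: 10^(66.8/10) + 10^(63.3/10) + 10^(71.1/10) + 10^(82.1/10) + 10^(91.0/10) + 10^(79.5/10) = 1.53e+09.
Combined level = 10 log₁₀(1.53e+09) = 91.8 dB.

91.8 dB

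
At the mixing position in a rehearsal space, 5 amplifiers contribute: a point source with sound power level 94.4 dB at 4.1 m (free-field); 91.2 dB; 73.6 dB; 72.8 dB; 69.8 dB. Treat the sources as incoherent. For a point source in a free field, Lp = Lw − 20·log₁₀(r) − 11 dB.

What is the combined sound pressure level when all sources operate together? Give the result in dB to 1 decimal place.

91.4 dB

Source at 4.1 m: Lp = 94.4 − 20·log₁₀(4.1) − 11 = 71.1 dB.
Σ 10^(Lᵢ/10) = 1.383e+09.
Back to dB: 10·log₁₀ Σ = 91.4 dB.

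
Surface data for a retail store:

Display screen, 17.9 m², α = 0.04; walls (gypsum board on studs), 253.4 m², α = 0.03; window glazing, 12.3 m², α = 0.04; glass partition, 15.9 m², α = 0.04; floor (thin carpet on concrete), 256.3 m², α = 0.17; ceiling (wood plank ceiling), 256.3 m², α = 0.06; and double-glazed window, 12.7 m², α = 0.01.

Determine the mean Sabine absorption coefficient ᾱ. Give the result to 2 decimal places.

0.08

Total surface area S = 824.8 m².
Weighted sum Σ Sα = 68.522.
ᾱ = 68.522 / 824.8 = 0.08.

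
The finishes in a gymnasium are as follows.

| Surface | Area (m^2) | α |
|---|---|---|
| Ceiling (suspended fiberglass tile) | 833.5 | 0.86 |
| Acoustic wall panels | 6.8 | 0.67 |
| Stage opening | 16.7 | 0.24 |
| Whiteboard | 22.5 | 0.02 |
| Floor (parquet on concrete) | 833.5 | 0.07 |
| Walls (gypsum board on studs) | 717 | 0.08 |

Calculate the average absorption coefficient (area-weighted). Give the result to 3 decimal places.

0.346

Total surface area S = 2430.0 m^2.
Σ(Sᵢαᵢ) = 833.5·0.86 + 6.8·0.67 + 16.7·0.24 + 22.5·0.02 + 833.5·0.07 + 717·0.08 = 841.529.
ᾱ = A/S = 0.346.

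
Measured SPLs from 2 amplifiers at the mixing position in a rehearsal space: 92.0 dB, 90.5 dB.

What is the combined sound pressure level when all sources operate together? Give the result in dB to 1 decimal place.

Sum in the linear (power) domain: Σ 10^(Lᵢ/10) = 10^(92.0/10) + 10^(90.5/10) = 2.707e+09.
Combined level = 10 log₁₀(2.707e+09) = 94.3 dB.

94.3 dB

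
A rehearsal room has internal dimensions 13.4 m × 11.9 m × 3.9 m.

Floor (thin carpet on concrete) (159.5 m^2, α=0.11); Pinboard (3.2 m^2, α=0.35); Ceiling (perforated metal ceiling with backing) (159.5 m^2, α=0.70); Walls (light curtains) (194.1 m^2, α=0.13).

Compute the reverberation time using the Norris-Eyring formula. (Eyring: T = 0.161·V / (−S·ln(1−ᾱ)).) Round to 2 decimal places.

0.54 s

S = Σ Sᵢ = 516.3 m^2.
Σ(Sᵢαᵢ) = 159.5·0.11 + 3.2·0.35 + 159.5·0.70 + 194.1·0.13 = 155.548.
Mean coefficient ᾱ = A/S = 0.3013.
Eyring denominator: −S ln(1−ᾱ) = 185.111.
V = 13.4 × 11.9 × 3.9 = 621.894 m³.
RT60 = 0.161 × 621.894 / 185.111 = 0.54 s.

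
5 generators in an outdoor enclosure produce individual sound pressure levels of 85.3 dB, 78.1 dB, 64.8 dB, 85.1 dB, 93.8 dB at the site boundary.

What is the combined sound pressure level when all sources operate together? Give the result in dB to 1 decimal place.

Σ 10^(Lᵢ/10) = 3.129e+09.
Back to dB: 10·log₁₀ Σ = 95.0 dB.

95.0 dB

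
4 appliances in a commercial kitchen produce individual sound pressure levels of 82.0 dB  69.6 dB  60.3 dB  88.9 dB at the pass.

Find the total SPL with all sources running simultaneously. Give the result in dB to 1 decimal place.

89.8 dB

Converting to relative power and adding: 10^(82.0/10) + 10^(69.6/10) + 10^(60.3/10) + 10^(88.9/10) = 9.449e+08.
Combined level = 10 log₁₀(9.449e+08) = 89.8 dB.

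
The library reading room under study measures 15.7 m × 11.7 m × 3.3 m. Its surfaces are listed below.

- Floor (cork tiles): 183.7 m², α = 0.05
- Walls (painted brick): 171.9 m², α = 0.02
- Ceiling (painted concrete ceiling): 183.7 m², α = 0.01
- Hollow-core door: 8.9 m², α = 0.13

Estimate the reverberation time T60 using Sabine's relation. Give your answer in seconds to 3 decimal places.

Equivalent absorption area: A = 183.7*0.05 + 171.9*0.02 + 183.7*0.01 + 8.9*0.13 = 15.617 m².
Volume V = 15.7 × 11.7 × 3.3 = 606.177 m³.
RT60 = 0.161 · V / A = 0.161 × 606.177 / 15.617 = 6.249 s.

6.249 s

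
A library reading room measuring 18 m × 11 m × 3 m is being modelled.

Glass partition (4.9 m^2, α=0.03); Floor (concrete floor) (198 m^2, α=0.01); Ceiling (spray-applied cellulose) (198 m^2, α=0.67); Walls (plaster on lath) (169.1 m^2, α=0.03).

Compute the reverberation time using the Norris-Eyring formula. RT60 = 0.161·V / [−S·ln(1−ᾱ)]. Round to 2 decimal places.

S = Σ Sᵢ = 570.0 m^2.
Σ(Sᵢαᵢ) = 4.9×0.03 + 198×0.01 + 198×0.67 + 169.1×0.03 = 139.860.
ᾱ = 139.860 / 570.0 = 0.2454.
Eyring denominator: −S ln(1−ᾱ) = 160.493.
V = 18 × 11 × 3 = 594 m³.
T = 0.161·V/[−S·ln(1−ᾱ)] = 0.161·594/160.493 = 0.60 s.

0.60 sec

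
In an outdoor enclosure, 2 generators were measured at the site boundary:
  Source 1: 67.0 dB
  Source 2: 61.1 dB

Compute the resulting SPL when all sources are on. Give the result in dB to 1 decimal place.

68.0 dB

Converting to relative power and adding: 10^(67.0/10) + 10^(61.1/10) = 6.3e+06.
Combined level = 10 log₁₀(6.3e+06) = 68.0 dB.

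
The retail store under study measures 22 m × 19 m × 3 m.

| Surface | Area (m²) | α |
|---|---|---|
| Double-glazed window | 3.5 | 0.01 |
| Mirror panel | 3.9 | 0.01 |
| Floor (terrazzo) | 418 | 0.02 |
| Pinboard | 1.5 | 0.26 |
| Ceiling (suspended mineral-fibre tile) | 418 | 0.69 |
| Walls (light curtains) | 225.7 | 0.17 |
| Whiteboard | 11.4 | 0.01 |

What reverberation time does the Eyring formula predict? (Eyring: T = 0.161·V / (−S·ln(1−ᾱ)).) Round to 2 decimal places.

0.50 s

S = Σ Sᵢ = 1082.0 m².
Σ(Sᵢαᵢ) = 3.5×0.01 + 3.9×0.01 + 418×0.02 + 1.5×0.26 + 418×0.69 + 225.7×0.17 + 11.4×0.01 = 335.727.
ᾱ = 335.727 / 1082.0 = 0.3103.
−S·ln(1−ᾱ) = −1082.0 × ln(1 − 0.3103) = 401.961.
V = 22 × 19 × 3 = 1254 m³.
RT60 = 0.161 × 1254 / 401.961 = 0.50 s.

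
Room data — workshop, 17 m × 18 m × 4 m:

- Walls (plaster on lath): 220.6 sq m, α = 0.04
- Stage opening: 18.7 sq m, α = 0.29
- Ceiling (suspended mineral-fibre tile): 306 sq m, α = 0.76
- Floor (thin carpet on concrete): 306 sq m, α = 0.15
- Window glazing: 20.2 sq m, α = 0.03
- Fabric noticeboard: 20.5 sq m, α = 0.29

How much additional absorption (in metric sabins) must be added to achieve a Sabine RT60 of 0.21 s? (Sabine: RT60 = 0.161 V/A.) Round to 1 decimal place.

Summing Sᵢαᵢ: 8.824 + 5.423 + 232.560 + 45.900 + 0.606 + 5.945 → A₁ = 299.258 sabins.
Target A₂ = 0.161·1224/0.21 = 938.400 sabins (V = 1224 m³).
Shortfall: 938.400 − 299.258 = 639.1 sabins.

639.1 sabins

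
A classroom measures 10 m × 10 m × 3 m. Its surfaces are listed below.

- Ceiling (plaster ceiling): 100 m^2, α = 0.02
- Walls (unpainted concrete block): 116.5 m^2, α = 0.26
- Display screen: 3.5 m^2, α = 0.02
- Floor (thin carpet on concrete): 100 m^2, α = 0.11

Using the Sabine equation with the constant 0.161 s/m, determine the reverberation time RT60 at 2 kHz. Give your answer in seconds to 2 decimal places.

1.11 sec

Equivalent absorption area: A = 100*0.02 + 116.5*0.26 + 3.5*0.02 + 100*0.11 = 43.360 m^2.
V = 10·10·3 = 300 m³.
RT60 = 0.161 · V / A = 0.161 × 300 / 43.360 = 1.11 s.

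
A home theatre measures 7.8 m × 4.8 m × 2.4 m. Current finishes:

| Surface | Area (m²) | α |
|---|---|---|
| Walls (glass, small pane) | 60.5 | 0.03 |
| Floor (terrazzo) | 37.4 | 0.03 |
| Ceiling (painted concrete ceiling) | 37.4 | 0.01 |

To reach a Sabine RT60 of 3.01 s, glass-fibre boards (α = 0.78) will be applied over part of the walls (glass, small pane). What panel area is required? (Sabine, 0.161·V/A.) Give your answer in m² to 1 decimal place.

A₁ = Σ Sᵢαᵢ = 60.5×0.03 + 37.4×0.03 + 37.4×0.01 = 3.311 sabins.
Required A₂ = 0.161·89.856/3.01 = 4.806 sabins.
ΔA needed = 4.806 − 3.311 = 1.495 sabins.
Each m² of panel replacing the walls (glass, small pane) adds (0.78 − 0.03) = 0.75 sabins.
Area = ΔA/Δα = 1.495/0.75 = 2.0 m².

2.0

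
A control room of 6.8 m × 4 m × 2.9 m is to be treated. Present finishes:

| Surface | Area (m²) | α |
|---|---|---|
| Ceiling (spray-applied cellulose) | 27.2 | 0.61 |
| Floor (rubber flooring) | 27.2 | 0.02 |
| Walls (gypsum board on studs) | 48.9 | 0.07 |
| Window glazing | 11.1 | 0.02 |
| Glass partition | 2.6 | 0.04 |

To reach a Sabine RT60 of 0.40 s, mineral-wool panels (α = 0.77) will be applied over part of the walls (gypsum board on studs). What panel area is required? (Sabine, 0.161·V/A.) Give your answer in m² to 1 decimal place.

15.5

Summing Sᵢαᵢ: 16.592 + 0.544 + 3.423 + 0.222 + 0.104 → A₁ = 20.885 sabins.
Required A₂ = 0.161·78.88/0.40 = 31.749 sabins.
Absorption to add: 31.749 − 20.885 = 10.864 sabins.
Net gain per m²: Δα = 0.77 − 0.07 = 0.70.
Panel area = 10.864 / 0.70 = 15.5 m².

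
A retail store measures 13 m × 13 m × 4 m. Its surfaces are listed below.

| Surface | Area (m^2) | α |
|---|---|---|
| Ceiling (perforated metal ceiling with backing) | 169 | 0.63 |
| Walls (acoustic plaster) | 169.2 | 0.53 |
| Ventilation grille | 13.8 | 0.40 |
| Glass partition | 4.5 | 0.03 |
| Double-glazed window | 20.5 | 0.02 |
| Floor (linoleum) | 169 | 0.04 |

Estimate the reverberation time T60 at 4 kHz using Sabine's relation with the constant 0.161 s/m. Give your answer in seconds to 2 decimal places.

A = Σ Sᵢαᵢ = 169×0.63 + 169.2×0.53 + 13.8×0.40 + 4.5×0.03 + 20.5×0.02 + 169×0.04 = 208.971 sabins.
V = 13·13·4 = 676 m³.
RT60 = 0.161 · V / A = 0.161 × 676 / 208.971 = 0.52 s.

0.52 s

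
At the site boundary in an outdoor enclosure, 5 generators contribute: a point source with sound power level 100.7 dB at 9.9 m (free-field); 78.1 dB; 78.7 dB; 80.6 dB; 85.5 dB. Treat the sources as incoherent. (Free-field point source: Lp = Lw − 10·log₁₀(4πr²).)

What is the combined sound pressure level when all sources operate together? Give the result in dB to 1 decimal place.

87.9 dB

Source at 9.9 m: Lp = 100.7 − 10·log₁₀(4π·9.9²) = 100.7 − 10·log₁₀(1231.630) = 69.8 dB.
Σ 10^(Lᵢ/10) = 6.179e+08.
L_total = 10·log₁₀(6.179e+08) = 87.9 dB.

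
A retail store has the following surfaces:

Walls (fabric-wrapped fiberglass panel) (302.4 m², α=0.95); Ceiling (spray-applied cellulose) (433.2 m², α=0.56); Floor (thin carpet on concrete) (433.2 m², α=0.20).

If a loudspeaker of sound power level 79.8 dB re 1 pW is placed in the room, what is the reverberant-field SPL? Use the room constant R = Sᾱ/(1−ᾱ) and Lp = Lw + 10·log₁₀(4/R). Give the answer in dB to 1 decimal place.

54.7 dB

Σ(Sᵢαᵢ) = 302.4·0.95 + 433.2·0.56 + 433.2·0.20 = 616.512; total area S = 1168.8 m².
ᾱ = 616.512/1168.8 = 0.5275; R = Sᾱ/(1−ᾱ) = 616.512/(1−0.5275) = 1304.787 m².
Lp = 79.8 + 10·log₁₀(4/1304.787) = 79.8 + (-25.13) = 54.7 dB.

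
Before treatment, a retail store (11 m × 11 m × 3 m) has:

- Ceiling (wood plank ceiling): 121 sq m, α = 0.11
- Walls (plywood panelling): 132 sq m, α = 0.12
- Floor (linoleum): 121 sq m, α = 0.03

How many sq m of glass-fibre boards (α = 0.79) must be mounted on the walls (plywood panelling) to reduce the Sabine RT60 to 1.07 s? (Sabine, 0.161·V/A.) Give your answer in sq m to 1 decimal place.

Equivalent absorption area: A₁ = 121*0.11 + 132*0.12 + 121*0.03 = 32.780 sq m.
V = 363 m³. Target absorption A₂ = 0.161 × 363 / 1.07 = 54.620 sabins.
ΔA needed = 54.620 − 32.780 = 21.840 sabins.
Net gain per sq m: Δα = 0.79 − 0.12 = 0.67.
Area = ΔA/Δα = 21.840/0.67 = 32.6 sq m.

32.6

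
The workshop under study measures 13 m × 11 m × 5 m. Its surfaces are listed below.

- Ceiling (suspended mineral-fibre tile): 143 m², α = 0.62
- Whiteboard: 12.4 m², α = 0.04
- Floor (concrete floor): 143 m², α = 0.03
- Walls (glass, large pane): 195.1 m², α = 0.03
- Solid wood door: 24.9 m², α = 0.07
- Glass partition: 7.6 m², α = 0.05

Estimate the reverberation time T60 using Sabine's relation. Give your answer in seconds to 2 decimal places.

1.14 seconds

Total absorption A = 143×0.62 + 12.4×0.04 + 143×0.03 + 195.1×0.03 + 24.9×0.07 + 7.6×0.05
  = 88.660 + 0.496 + 4.290 + 5.853 + 1.743 + 0.380 = 101.422 m² sabins.
V = 13·11·5 = 715 m³.
T = 0.161 V/A = 0.161·715/101.422 = 1.14 s.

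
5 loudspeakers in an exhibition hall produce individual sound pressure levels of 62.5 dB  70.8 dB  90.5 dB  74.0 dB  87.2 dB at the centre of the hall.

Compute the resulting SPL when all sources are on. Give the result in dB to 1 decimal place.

Σ 10^(Lᵢ/10) = 1.686e+09.
Back to dB: 10·log₁₀ Σ = 92.3 dB.

92.3 dB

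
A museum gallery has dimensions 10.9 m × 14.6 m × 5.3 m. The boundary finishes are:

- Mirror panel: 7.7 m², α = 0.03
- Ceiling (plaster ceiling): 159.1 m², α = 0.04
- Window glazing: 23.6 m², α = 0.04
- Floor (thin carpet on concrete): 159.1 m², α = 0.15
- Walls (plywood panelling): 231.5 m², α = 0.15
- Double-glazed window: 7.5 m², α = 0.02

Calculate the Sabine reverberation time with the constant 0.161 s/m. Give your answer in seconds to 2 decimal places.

Equivalent absorption area: A = 7.7·0.03 + 159.1·0.04 + 23.6·0.04 + 159.1·0.15 + 231.5·0.15 + 7.5·0.02 = 66.279 m².
Volume V = 10.9 × 14.6 × 5.3 = 843.442 m³.
RT60 = 0.161 · V / A = 0.161 × 843.442 / 66.279 = 2.05 s.

2.05 sec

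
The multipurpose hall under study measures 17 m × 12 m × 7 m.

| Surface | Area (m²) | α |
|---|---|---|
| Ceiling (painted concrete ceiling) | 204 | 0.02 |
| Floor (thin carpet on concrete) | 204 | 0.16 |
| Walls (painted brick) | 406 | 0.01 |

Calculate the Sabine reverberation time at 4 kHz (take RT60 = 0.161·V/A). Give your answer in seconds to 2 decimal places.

5.64 s

Total absorption A = 204*0.02 + 204*0.16 + 406*0.01
  = 4.080 + 32.640 + 4.060 = 40.780 m² sabins.
V = 17·12·7 = 1428 m³.
T = 0.161 V/A = 0.161·1428/40.780 = 5.64 s.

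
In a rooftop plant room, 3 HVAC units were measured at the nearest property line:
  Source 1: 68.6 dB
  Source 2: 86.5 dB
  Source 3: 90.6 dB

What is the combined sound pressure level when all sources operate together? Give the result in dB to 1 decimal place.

92.0 dB

Σ 10^(Lᵢ/10) = 1.602e+09.
Combined level = 10 log₁₀(1.602e+09) = 92.0 dB.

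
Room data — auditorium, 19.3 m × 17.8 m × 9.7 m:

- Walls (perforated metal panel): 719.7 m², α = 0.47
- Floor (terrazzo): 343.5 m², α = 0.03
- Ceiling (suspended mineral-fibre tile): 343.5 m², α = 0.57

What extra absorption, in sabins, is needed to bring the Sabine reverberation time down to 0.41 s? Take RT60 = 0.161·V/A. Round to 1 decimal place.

Equivalent absorption area: A₁ = 719.7*0.47 + 343.5*0.03 + 343.5*0.57 = 544.359 m².
Target A₂ = 0.161·3332.338/0.41 = 1308.552 sabins (V = 3332.338 m³).
Shortfall: 1308.552 − 544.359 = 764.2 sabins.

764.2 sabins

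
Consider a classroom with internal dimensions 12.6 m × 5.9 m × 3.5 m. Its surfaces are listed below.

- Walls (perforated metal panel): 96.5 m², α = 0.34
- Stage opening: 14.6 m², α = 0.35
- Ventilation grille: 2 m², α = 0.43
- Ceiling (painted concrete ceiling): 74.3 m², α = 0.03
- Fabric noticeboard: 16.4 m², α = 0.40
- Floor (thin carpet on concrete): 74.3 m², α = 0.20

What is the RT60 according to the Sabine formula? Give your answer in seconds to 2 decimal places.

0.67 s

A = Σ Sᵢαᵢ = 96.5*0.34 + 14.6*0.35 + 2*0.43 + 74.3*0.03 + 16.4*0.40 + 74.3*0.20 = 62.429 sabins.
Room volume: 260.19 m³.
Sabine: RT60 = 0.161 × 260.19 / 62.429 = 0.67 s.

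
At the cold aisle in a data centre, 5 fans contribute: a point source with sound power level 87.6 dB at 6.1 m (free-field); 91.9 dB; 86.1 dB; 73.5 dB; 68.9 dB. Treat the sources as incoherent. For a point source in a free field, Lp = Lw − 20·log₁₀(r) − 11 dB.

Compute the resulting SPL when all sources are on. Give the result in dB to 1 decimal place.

93.0 dB

Source at 6.1 m: Lp = 87.6 − 20·log₁₀(6.1) − 11 = 60.9 dB.
Sum in the linear (power) domain: Σ 10^(Lᵢ/10) = 10^(60.9/10) + 10^(91.9/10) + 10^(86.1/10) + 10^(73.5/10) + 10^(68.9/10) = 1.988e+09.
Back to dB: 10·log₁₀ Σ = 93.0 dB.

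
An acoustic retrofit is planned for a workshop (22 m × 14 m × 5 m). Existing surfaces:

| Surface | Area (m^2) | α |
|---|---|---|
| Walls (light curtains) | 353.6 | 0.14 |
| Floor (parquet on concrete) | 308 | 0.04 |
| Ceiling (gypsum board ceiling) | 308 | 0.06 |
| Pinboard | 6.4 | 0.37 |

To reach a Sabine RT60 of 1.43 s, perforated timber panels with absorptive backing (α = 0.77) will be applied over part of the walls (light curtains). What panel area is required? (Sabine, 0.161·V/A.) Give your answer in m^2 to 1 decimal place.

144.0

Total absorption A₁ = 353.6·0.14 + 308·0.04 + 308·0.06 + 6.4·0.37
  = 49.504 + 12.320 + 18.480 + 2.368 = 82.672 m^2 sabins.
Required A₂ = 0.161·1540/1.43 = 173.385 sabins.
Absorption to add: 173.385 − 82.672 = 90.713 sabins.
Each m^2 of panel replacing the walls (light curtains) adds (0.77 − 0.14) = 0.63 sabins.
Panel area = 90.713 / 0.63 = 144.0 m^2.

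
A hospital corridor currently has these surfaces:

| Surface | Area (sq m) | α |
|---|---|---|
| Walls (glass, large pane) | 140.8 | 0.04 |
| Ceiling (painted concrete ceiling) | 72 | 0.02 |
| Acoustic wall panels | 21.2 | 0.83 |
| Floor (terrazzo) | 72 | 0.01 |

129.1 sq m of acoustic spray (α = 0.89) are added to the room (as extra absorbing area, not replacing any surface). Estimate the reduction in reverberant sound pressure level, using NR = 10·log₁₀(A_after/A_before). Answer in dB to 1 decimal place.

A_before = Σ Sᵢαᵢ = 140.8·0.04 + 72·0.02 + 21.2·0.83 + 72·0.01 = 25.388 sabins.
Treatment contributes 129.1·0.89 = 114.899 sabins.
New total A_after = 140.287 sabins.
Reduction = 10 log₁₀(A_after/A_before) = 10 log₁₀(5.5257) = 7.4 dB.

7.4 dB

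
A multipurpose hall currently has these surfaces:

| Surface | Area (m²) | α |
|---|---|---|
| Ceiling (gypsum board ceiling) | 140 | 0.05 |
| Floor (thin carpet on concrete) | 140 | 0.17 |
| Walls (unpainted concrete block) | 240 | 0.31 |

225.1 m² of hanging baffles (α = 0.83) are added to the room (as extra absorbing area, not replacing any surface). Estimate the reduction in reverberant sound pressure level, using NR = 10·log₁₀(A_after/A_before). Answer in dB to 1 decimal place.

A_before = Σ Sᵢαᵢ = 140*0.05 + 140*0.17 + 240*0.31 = 105.200 sabins.
Treatment contributes 225.1·0.83 = 186.833 sabins.
A_after = 105.200 + 186.833 = 292.033 sabins.
NR = 10·log₁₀(292.033/105.200) = 4.4 dB.

4.4 dB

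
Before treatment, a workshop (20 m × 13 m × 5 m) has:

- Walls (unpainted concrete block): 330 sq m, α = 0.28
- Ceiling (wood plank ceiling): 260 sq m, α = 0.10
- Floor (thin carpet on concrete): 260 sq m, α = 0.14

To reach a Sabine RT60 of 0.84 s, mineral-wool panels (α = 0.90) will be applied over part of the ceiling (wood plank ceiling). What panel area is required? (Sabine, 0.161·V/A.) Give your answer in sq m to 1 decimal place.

Total absorption A₁ = 330·0.28 + 260·0.10 + 260·0.14
  = 92.400 + 26.000 + 36.400 = 154.800 sq m sabins.
V = 1300 m³. Target absorption A₂ = 0.161 × 1300 / 0.84 = 249.167 sabins.
Absorption to add: 249.167 − 154.800 = 94.367 sabins.
Each sq m of panel replacing the ceiling (wood plank ceiling) adds (0.90 − 0.10) = 0.80 sabins.
Panel area = 94.367 / 0.80 = 118.0 sq m.

118.0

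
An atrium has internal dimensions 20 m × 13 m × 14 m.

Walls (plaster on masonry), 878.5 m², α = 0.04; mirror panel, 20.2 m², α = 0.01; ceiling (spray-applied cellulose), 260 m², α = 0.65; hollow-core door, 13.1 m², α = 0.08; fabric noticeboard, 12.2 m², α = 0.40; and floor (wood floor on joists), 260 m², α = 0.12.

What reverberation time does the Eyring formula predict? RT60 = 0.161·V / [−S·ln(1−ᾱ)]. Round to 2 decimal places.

Total surface area S = 878.5 + 20.2 + 260 + 13.1 + 12.2 + 260 = 1444.0 m².
Σ(Sᵢαᵢ) = 878.5·0.04 + 20.2·0.01 + 260·0.65 + 13.1·0.08 + 12.2·0.40 + 260·0.12 = 241.470.
ᾱ = 241.470 / 1444.0 = 0.1672.
Eyring denominator: −S ln(1−ᾱ) = 264.197.
V = 20 × 13 × 14 = 3640 m³.
RT60 = 0.161 × 3640 / 264.197 = 2.22 s.

2.22 sec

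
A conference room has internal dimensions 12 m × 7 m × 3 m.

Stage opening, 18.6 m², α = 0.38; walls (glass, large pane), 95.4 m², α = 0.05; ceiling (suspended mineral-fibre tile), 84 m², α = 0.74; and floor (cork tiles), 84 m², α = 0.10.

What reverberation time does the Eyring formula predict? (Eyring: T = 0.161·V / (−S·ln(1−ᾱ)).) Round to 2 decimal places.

0.42 s

Total surface area S = 18.6 + 95.4 + 84 + 84 = 282.0 m².
Absorption A = 18.6·0.38 + 95.4·0.05 + 84·0.74 + 84·0.10 = 82.398 sabins.
ᾱ = 82.398 / 282.0 = 0.2922.
Eyring denominator: −S ln(1−ᾱ) = 97.457.
V = 12 × 7 × 3 = 252 m³.
T = 0.161·V/[−S·ln(1−ᾱ)] = 0.161·252/97.457 = 0.42 s.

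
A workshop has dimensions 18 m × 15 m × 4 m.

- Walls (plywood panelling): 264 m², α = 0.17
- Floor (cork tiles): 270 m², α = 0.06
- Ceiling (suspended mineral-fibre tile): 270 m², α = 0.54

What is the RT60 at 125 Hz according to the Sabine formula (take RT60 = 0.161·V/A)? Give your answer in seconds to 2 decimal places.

0.84 s

Total absorption A = 264×0.17 + 270×0.06 + 270×0.54
  = 44.880 + 16.200 + 145.800 = 206.880 m² sabins.
Volume V = 18 × 15 × 4 = 1080 m³.
Sabine: RT60 = 0.161 × 1080 / 206.880 = 0.84 s.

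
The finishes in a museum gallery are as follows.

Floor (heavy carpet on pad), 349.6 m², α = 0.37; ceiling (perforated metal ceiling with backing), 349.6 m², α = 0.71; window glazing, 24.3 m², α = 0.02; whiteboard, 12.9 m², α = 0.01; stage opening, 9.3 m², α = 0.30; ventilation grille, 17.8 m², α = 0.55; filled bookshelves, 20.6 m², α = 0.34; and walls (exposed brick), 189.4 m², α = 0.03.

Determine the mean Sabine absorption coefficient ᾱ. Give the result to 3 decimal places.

0.414

Total surface area S = 973.5 m².
Weighted sum Σ Sα = 403.449.
ᾱ = 403.449 / 973.5 = 0.414.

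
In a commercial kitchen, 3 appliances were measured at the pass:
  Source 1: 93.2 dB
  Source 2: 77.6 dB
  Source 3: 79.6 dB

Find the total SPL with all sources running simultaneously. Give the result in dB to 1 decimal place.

Σ 10^(Lᵢ/10) = 2.238e+09.
Back to dB: 10·log₁₀ Σ = 93.5 dB.

93.5 dB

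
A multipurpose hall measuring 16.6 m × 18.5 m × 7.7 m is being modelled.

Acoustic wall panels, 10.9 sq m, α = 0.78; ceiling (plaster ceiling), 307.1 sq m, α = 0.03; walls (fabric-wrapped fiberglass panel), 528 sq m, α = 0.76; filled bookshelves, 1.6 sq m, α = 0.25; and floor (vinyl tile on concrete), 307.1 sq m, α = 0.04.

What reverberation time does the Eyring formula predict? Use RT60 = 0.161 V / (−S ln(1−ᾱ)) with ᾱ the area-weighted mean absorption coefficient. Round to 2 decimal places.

0.70 s

Total surface area S = 10.9 + 307.1 + 528 + 1.6 + 307.1 = 1154.7 sq m.
Σ(Sᵢαᵢ) = 10.9×0.78 + 307.1×0.03 + 528×0.76 + 1.6×0.25 + 307.1×0.04 = 431.679.
Mean coefficient ᾱ = A/S = 0.3738.
Eyring denominator: −S ln(1−ᾱ) = 540.498.
V = 16.6 × 18.5 × 7.7 = 2364.67 m³.
RT60 = 0.161 × 2364.67 / 540.498 = 0.70 s.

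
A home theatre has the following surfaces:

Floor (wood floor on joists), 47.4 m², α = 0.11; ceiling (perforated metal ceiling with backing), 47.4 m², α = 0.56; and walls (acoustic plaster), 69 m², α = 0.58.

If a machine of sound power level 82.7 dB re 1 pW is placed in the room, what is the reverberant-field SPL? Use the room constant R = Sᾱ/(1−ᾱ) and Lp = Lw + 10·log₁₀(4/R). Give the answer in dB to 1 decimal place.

67.7 dB

Σ(Sᵢαᵢ) = 47.4·0.11 + 47.4·0.56 + 69·0.58 = 71.778; total area S = 163.8 m².
ᾱ = 0.4382, so room constant R = A/(1−ᾱ) = 127.764 m².
Lp = Lw + 10 log₁₀(4/R) = 82.7 -15.04 = 67.7 dB.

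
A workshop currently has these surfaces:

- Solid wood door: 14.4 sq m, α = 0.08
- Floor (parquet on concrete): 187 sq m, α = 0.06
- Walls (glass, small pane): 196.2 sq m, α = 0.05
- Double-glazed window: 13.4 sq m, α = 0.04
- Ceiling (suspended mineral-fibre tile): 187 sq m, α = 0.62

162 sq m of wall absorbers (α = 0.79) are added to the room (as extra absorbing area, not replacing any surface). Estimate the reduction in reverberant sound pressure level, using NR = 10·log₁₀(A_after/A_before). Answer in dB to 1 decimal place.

2.8 dB

Summing Sᵢαᵢ: 1.152 + 11.220 + 9.810 + 0.536 + 115.940 → A_before = 138.658 sabins.
Treatment contributes 162·0.79 = 127.980 sabins.
New total A_after = 266.638 sabins.
NR = 10·log₁₀(266.638/138.658) = 2.8 dB.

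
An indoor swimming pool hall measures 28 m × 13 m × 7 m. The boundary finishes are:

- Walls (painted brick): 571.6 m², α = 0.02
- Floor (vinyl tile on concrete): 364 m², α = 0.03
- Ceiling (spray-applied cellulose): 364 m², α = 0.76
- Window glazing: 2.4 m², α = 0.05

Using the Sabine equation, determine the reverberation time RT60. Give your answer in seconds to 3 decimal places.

1.371 s

Summing Sᵢαᵢ: 11.432 + 10.920 + 276.640 + 0.120 → A = 299.112 sabins.
Room volume: 2548 m³.
T = 0.161 V/A = 0.161·2548/299.112 = 1.371 s.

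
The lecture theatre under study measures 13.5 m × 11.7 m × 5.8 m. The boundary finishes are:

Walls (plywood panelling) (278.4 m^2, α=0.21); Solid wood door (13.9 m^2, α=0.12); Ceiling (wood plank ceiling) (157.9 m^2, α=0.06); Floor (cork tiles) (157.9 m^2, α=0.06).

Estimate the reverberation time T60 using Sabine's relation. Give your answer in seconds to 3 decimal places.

A = Σ Sᵢαᵢ = 278.4*0.21 + 13.9*0.12 + 157.9*0.06 + 157.9*0.06 = 79.080 sabins.
V = 13.5·11.7·5.8 = 916.11 m³.
RT60 = 0.161 · V / A = 0.161 × 916.11 / 79.080 = 1.865 s.

1.865 s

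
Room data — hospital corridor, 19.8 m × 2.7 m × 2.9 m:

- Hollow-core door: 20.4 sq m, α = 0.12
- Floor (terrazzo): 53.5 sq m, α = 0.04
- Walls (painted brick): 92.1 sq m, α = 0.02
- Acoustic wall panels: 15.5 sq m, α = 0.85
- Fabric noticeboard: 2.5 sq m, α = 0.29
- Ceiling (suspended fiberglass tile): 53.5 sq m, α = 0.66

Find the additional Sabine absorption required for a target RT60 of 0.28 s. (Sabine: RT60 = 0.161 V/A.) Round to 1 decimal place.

A₁ = Σ Sᵢαᵢ = 20.4*0.12 + 53.5*0.04 + 92.1*0.02 + 15.5*0.85 + 2.5*0.29 + 53.5*0.66 = 55.640 sabins.
Target A₂ = 0.161·155.034/0.28 = 89.145 sabins (V = 155.034 m³).
Shortfall: 89.145 − 55.640 = 33.5 sabins.

33.5 sabins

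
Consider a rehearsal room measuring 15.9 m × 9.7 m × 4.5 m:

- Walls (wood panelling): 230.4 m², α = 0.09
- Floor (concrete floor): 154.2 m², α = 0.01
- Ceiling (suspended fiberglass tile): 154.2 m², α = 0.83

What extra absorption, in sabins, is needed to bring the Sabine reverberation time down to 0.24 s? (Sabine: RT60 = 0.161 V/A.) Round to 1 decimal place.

Equivalent absorption area: A₁ = 230.4·0.09 + 154.2·0.01 + 154.2·0.83 = 150.264 m².
For T = 0.24 s, need A₂ = 0.161·V/T = 0.161·694.035/0.24 = 465.582 sabins.
Additional absorption ΔA = 465.582 − 150.264 = 315.3 sabins.

315.3 sabins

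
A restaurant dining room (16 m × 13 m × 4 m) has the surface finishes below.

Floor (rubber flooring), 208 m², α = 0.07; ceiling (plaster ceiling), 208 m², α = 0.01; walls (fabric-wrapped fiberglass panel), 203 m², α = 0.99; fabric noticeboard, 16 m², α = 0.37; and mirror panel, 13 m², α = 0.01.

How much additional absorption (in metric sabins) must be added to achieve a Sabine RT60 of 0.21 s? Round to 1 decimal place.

Summing Sᵢαᵢ: 14.560 + 2.080 + 200.970 + 5.920 + 0.130 → A₁ = 223.660 sabins.
For T = 0.21 s, need A₂ = 0.161·V/T = 0.161·832/0.21 = 637.867 sabins.
ΔA = A₂ − A₁ = 637.867 − 223.660 = 414.2 sabins.

414.2 sabins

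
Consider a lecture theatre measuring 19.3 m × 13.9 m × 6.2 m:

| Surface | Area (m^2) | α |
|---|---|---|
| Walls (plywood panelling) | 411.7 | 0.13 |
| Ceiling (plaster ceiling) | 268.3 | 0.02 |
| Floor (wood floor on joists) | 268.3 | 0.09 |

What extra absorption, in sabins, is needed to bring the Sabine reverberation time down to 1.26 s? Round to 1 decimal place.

129.5 sabins

Equivalent absorption area: A₁ = 411.7×0.13 + 268.3×0.02 + 268.3×0.09 = 83.034 m^2.
Target A₂ = 0.161·1663.274/1.26 = 212.529 sabins (V = 1663.274 m³).
ΔA = A₂ − A₁ = 212.529 − 83.034 = 129.5 sabins.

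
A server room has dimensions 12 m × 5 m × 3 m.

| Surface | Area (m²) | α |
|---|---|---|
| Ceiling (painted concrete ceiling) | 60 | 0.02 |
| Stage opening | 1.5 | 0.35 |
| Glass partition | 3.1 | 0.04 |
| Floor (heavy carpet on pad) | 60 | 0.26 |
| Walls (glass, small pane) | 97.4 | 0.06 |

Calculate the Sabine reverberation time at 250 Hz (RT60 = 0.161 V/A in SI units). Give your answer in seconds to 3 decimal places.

Summing Sᵢαᵢ: 1.200 + 0.525 + 0.124 + 15.600 + 5.844 → A = 23.293 sabins.
Volume V = 12 × 5 × 3 = 180 m³.
Sabine: RT60 = 0.161 × 180 / 23.293 = 1.244 s.

1.244 sec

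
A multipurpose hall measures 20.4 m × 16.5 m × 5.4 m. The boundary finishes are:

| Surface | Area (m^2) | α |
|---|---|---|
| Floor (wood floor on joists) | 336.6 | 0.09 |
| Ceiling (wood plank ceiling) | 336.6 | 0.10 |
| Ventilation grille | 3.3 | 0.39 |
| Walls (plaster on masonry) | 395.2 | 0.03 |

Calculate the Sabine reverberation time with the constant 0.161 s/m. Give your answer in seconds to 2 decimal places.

3.80 s

A = Σ Sᵢαᵢ = 336.6·0.09 + 336.6·0.10 + 3.3·0.39 + 395.2·0.03 = 77.097 sabins.
V = 20.4·16.5·5.4 = 1817.64 m³.
Sabine: RT60 = 0.161 × 1817.64 / 77.097 = 3.80 s.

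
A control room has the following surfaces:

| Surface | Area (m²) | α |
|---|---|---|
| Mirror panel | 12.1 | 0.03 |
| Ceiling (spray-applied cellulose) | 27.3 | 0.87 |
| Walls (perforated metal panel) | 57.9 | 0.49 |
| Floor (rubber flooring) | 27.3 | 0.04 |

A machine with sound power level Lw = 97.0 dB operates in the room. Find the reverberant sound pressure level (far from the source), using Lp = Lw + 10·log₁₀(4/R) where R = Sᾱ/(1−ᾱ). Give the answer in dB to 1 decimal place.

83.3 dB

A = 53.577 sabins; S = 124.6 m².
ᾱ = 0.4300, so room constant R = A/(1−ᾱ) = 93.995 m².
Lp = Lw + 10 log₁₀(4/R) = 97.0 -13.71 = 83.3 dB.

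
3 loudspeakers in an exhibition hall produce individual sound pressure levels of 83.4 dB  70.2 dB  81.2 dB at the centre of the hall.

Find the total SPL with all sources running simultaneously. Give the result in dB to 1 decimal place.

85.6 dB

Sum in the linear (power) domain: Σ 10^(Lᵢ/10) = 10^(83.4/10) + 10^(70.2/10) + 10^(81.2/10) = 3.611e+08.
Combined level = 10 log₁₀(3.611e+08) = 85.6 dB.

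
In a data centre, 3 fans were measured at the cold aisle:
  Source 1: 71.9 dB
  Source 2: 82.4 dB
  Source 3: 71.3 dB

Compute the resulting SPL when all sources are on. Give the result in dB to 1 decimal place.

Σ 10^(Lᵢ/10) = 2.028e+08.
L_total = 10·log₁₀(2.028e+08) = 83.1 dB.

83.1 dB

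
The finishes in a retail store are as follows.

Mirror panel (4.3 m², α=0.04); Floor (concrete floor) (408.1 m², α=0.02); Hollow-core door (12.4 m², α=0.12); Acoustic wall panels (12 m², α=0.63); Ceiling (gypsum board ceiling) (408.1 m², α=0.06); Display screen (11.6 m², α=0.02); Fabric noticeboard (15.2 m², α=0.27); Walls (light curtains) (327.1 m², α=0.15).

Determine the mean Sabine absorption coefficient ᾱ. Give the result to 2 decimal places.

Total surface area S = 1198.8 m².
Weighted sum Σ Sα = 95.269.
ᾱ = A/S = 0.08.

0.08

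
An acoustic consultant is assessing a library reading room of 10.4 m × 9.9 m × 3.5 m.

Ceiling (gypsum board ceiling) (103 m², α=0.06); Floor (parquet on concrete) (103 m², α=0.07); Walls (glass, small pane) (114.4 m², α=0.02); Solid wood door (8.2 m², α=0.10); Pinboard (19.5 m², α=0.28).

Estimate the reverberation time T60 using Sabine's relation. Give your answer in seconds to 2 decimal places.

Equivalent absorption area: A = 103×0.06 + 103×0.07 + 114.4×0.02 + 8.2×0.10 + 19.5×0.28 = 21.958 m².
V = 10.4·9.9·3.5 = 360.36 m³.
RT60 = 0.161 · V / A = 0.161 × 360.36 / 21.958 = 2.64 s.

2.64 sec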